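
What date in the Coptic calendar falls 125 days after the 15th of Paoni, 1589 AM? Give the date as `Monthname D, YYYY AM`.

Counting 125 days forward from JDN 2405331 reaches JDN 2405456, which is Paopi 15, 1590 AM.

Paopi 15, 1590 AM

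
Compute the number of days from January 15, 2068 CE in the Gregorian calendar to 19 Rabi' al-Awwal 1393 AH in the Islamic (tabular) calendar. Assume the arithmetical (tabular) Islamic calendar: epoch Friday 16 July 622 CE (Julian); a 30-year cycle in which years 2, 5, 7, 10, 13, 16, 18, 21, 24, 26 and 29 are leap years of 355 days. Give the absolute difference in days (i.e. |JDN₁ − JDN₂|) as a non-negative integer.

34601

First date → JDN 2476396; second date → JDN 2441795.
The interval is |2476396 − 2441795| = 34601 days.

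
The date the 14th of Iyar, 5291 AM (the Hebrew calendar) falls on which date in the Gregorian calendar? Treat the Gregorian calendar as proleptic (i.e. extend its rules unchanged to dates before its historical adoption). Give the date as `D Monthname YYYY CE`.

Both dates share Julian Day Number 2280376; in the Gregorian calendar that is 11 May 1531 CE.

11 May 1531 CE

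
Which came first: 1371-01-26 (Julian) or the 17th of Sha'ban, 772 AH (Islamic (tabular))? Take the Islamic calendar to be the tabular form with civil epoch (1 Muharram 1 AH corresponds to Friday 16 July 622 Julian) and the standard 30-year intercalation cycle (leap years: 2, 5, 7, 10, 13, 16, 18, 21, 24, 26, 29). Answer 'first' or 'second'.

First date → JDN 2221841; second date → JDN 2221880.
JDN 2221841 < JDN 2221880, so the first date is earlier.

first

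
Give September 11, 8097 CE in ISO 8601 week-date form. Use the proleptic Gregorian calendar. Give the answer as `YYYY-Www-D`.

The weekday is Wednesday (ISO weekday 3).
That Wednesday belongs to ISO week 37 of ISO year 8097.

8097-W37-3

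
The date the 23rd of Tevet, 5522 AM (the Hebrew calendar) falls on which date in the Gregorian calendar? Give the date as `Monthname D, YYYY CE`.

January 18, 1762 CE

Both dates share Julian Day Number 2364635; in the Gregorian calendar that is 18 January 1762 CE.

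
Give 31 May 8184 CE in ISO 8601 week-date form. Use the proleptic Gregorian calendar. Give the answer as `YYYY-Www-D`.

The weekday is Monday (ISO weekday 1).
That Monday belongs to ISO week 23 of ISO year 8184.

8184-W23-1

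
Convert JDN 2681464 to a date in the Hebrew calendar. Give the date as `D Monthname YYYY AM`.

The Gregorian equivalent of JDN 2681464 is 1 July 2629.
In the Hebrew calendar that day is 18 Tammuz 6389 AM.

18 Tammuz 6389 AM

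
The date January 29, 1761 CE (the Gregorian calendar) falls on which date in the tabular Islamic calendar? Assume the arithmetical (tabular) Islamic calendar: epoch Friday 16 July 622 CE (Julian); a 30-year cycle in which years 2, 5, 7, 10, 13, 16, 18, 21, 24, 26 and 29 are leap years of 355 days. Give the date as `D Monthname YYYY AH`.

22 Jumada al-Thani 1174 AH

Julian Day Number of the source date = 2364281.
Converting JDN 2364281 to the tabular Islamic calendar gives 22 Jumada al-Thani 1174 AH.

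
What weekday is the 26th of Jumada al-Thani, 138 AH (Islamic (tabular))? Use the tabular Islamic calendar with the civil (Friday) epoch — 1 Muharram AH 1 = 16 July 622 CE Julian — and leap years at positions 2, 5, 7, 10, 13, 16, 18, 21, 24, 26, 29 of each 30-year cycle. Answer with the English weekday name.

In the proleptic Gregorian calendar this is 10 December 755 (JDN 1997161).
JDN 1997161 mod 7 = 5, and JDN 0 was a Monday, so this is a Saturday.

Saturday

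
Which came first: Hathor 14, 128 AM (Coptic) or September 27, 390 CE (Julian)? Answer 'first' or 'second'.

The two dates have Julian Day Numbers 1871490 and 1863775 respectively.
Since 1863775 < 1871490, the second date comes first.

second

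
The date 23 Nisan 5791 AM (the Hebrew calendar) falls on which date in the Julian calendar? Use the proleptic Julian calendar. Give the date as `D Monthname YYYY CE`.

The source date corresponds to 16 April 2031 in the Gregorian calendar (JDN 2462973).
That day falls on 3 April 2031 CE in the Julian calendar.

3 April 2031 CE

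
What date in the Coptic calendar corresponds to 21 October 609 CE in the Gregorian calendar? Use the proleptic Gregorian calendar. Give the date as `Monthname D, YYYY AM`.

Paopi 21, 326 AM

Julian Day Number of the source date = 1943786.
Converting JDN 1943786 to the Coptic calendar gives 21 Paopi 326 AM.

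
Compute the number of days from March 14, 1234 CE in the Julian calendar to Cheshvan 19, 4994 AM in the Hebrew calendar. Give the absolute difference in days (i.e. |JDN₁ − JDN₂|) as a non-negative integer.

141

First date → JDN 2171849; second date → JDN 2171708.
The interval is |2171849 − 2171708| = 141 days.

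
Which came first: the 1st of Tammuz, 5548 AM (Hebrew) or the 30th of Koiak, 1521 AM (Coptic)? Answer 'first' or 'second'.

first

Converting both to JDN: 2374301 vs 2380329; the smaller is the first.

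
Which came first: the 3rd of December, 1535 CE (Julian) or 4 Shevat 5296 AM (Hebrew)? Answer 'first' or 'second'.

First date → JDN 2282053; second date → JDN 2282078.
JDN 2282053 < JDN 2282078, so the first date is earlier.

first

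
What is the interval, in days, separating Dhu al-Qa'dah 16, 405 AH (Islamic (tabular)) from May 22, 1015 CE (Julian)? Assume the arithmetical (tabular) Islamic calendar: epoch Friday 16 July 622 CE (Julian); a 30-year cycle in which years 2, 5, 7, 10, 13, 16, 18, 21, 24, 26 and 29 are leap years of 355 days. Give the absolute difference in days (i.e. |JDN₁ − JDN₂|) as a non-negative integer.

JDN of the first date = 2091914.
JDN of the second date = 2091928.
|2091928 − 2091914| = 14.

14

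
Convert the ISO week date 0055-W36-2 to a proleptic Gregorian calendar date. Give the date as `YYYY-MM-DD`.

ISO week 1 of 55 is the week containing the first Thursday of 55.
Week 36, day 2 (Tuesday) lands on 0055-09-07.

0055-09-07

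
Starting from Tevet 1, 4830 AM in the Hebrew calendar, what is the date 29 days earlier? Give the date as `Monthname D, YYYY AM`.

The starting date is JDN 2111862; 2111862 − 29 = 2111833.
JDN 2111833 corresponds to Kislev 2, 4830 AM.

Kislev 2, 4830 AM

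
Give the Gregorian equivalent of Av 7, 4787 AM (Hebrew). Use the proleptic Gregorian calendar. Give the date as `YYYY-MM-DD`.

Both dates share Julian Day Number 2096363; in the Gregorian calendar that is 19 July 1027 CE.

1027-07-19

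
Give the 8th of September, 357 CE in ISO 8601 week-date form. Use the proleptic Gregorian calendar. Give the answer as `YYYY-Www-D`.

0357-W36-7

The weekday is Sunday (ISO weekday 7).
That Sunday belongs to ISO week 36 of ISO year 357.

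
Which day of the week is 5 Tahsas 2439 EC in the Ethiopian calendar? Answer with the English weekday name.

Equivalently 17 December 2446 Gregorian, JDN 2614794.
Since JDN mod 7 = 0 (0 = Monday), the day is Monday.

Monday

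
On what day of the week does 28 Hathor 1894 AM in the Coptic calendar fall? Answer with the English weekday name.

Monday

Equivalently 8 December 2177 Gregorian, JDN 2516535.
JDN 2516535 mod 7 = 0, and JDN 0 was a Monday, so this is a Monday.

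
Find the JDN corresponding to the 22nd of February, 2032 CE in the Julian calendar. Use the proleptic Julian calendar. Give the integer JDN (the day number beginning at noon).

Equivalently 6 March 2032 (Gregorian).
JDN 2400001 is 17 November 1858 CE (Gregorian), MJD 0; the target day is +63297 days from there, so JDN = 2463298.

2463298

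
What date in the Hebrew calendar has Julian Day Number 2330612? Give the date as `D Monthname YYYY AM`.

19 Kislev 5429 AM

The Gregorian equivalent of JDN 2330612 is 23 November 1668.
In the Hebrew calendar that day is 19 Kislev 5429 AM.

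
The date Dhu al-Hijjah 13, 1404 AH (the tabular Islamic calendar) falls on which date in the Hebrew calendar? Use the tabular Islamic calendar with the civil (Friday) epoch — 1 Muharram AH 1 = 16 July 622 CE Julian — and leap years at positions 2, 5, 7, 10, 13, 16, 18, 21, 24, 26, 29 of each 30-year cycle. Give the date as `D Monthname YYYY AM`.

The source date corresponds to 9 September 1984 in the Gregorian calendar (JDN 2445953).
That day falls on 12 Elul 5744 AM in the Hebrew calendar.

12 Elul 5744 AM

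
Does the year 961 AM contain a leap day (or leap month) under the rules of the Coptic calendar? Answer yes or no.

961 mod 4 = 1; in the Coptic calendar a year is leap when year mod 4 = 3, so it is a common year.

no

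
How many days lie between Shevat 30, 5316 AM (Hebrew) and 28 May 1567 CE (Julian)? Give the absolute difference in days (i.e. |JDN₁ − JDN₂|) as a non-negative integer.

4124

JDN of the first date = 2289428.
JDN of the second date = 2293552.
|2293552 − 2289428| = 4124.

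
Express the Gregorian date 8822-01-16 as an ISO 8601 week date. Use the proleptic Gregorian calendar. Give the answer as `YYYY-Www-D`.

The weekday is Sunday (ISO weekday 7).
That Sunday belongs to ISO week 2 of ISO year 8822.

8822-W02-7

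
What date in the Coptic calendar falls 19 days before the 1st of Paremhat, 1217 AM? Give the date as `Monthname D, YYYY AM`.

The starting date is JDN 2269354; 2269354 − 19 = 2269335.
JDN 2269335 corresponds to Meshir 12, 1217 AM.

Meshir 12, 1217 AM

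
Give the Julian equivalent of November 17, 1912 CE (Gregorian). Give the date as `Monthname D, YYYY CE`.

November 4, 1912 CE

For dates in this range the Gregorian date is 13 days ahead of the Julian.
17 November 1912 Gregorian − 13 days → 4 November 1912 Julian.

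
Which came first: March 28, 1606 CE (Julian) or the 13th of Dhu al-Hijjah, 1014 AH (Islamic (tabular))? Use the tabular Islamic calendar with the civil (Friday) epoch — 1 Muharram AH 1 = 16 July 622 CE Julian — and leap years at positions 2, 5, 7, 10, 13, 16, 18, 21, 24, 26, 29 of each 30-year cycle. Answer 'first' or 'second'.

The two dates have Julian Day Numbers 2307736 and 2307750 respectively.
Since 2307736 < 2307750, the first date comes first.

first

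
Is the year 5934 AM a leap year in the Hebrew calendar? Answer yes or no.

Hebrew year 5934 is year 6 of its 19-year Metonic cycle; leap years are at positions 3, 6, 8, 11, 14, 17, 19, so it is a leap year (13 months).

yes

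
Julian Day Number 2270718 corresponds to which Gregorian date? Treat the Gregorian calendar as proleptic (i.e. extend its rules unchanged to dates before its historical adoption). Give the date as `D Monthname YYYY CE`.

30 November 1504 CE

Counting from JDN 2299161 = 15 Oct 1582 gives an offset of -28443 days.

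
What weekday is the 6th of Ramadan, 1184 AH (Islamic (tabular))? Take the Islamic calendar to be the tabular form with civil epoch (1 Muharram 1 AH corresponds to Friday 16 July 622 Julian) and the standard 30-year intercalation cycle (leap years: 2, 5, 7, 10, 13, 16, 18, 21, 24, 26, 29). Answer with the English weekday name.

In the Gregorian calendar this is 24 December 1770 (JDN 2367897).
2367897 ≡ 0 (mod 7); counting from Monday = 0 gives Monday.

Monday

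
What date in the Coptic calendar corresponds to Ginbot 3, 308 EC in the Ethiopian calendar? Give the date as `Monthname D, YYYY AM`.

Pashons 3, 32 AM

Julian Day Number of the source date = 1836595.
Converting JDN 1836595 to the Coptic calendar gives 3 Pashons 32 AM.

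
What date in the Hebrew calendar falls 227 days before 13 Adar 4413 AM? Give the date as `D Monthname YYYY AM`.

The starting date is JDN 1959613; 1959613 − 227 = 1959386.
JDN 1959386 corresponds to 21 Tammuz 4412 AM.

21 Tammuz 4412 AM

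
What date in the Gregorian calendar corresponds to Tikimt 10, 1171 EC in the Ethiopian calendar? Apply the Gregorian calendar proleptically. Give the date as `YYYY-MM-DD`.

Julian Day Number of the source date = 2151602.
Converting JDN 2151602 to the Gregorian calendar gives 14 October 1178 CE.

1178-10-14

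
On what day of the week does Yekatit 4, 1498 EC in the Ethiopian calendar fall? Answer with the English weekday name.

Thursday

Equivalently 8 February 1506 Gregorian, JDN 2271153.
2271153 ≡ 3 (mod 7); counting from Monday = 0 gives Thursday.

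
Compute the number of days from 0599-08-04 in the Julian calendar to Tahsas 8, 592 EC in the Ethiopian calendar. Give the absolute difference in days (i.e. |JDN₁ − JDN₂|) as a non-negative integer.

123

JDN of the first date = 1940058.
JDN of the second date = 1940181.
|1940181 − 1940058| = 123.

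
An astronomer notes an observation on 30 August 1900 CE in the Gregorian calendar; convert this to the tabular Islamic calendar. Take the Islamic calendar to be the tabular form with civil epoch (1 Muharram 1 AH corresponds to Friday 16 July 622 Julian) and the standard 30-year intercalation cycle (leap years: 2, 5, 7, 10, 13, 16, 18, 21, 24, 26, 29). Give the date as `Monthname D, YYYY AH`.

Julian Day Number of the source date = 2415262.
Converting JDN 2415262 to the tabular Islamic calendar gives 4 Jumada al-Awwal 1318 AH.

Jumada al-Awwal 4, 1318 AH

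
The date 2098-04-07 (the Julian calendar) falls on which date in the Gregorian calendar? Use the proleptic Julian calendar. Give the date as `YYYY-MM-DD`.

2098-04-20

At this point the Julian calendar is 13 days behind the Gregorian.
7 April 2098 Julian + 13 days → 20 April 2098 Gregorian.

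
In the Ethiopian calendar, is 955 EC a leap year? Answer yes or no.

955 mod 4 = 3; in the Ethiopian calendar a year is leap when year mod 4 = 3, so it is a leap year.

yes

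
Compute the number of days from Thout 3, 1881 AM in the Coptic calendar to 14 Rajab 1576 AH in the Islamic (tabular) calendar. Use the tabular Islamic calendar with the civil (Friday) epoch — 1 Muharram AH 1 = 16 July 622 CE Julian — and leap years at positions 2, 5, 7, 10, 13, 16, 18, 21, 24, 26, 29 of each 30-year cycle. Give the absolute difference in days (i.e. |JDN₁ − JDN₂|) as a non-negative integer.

4945

JDN of the first date = 2511702.
JDN of the second date = 2506757.
|2506757 − 2511702| = 4945.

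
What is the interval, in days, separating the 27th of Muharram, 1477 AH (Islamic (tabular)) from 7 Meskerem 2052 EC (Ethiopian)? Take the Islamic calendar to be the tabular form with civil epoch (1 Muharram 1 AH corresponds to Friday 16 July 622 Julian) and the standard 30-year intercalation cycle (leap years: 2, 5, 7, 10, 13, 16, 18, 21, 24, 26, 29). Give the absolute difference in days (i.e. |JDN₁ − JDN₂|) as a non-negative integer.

First date → JDN 2471511; second date → JDN 2473355.
The interval is |2471511 − 2473355| = 1844 days.

1844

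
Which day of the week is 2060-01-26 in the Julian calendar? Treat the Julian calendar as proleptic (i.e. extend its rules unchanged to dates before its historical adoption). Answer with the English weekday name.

In the Gregorian calendar this is 8 February 2060 (JDN 2473498).
Since JDN mod 7 = 6 (0 = Monday), the day is Sunday.

Sunday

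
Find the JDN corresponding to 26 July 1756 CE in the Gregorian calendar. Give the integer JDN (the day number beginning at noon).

2362633

JDN 2400001 is 17 November 1858 CE (Gregorian), MJD 0; the target day is −37368 days from there, so JDN = 2362633.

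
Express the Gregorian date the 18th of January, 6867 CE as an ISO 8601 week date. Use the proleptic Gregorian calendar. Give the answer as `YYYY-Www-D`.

The weekday is Tuesday (ISO weekday 2).
That Tuesday belongs to ISO week 3 of ISO year 6867.

6867-W03-2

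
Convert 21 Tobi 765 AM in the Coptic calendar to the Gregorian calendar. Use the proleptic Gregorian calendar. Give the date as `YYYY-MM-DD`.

1049-01-22

Both dates share Julian Day Number 2104221; in the Gregorian calendar that is 22 January 1049 CE.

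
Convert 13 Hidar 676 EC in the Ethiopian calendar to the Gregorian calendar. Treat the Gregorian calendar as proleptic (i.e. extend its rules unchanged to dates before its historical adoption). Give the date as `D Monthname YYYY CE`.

13 November 683 CE

Both dates share Julian Day Number 1970837; in the Gregorian calendar that is 13 November 683 CE.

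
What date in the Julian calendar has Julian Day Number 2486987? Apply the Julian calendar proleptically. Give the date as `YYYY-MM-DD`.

The Gregorian equivalent of JDN 2486987 is 13 January 2097.
In the Julian calendar that day is 2096-12-31.

2096-12-31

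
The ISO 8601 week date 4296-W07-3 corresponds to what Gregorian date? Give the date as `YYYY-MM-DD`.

4296-02-12

ISO week 1 of 4296 is the week containing the first Thursday of 4296.
Week 7, day 3 (Wednesday) lands on 4296-02-12.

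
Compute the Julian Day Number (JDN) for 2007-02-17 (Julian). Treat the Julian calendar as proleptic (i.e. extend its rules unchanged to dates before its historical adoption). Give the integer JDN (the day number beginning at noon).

In the Gregorian calendar the same day is 2 March 2007.
JDN 2299161 is 15 October 1582 CE (Gregorian); the target day is +155001 days from there, so JDN = 2454162.

2454162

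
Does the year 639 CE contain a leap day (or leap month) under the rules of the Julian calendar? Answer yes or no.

639 mod 4 = 3, so it is a common year in the Julian calendar.

no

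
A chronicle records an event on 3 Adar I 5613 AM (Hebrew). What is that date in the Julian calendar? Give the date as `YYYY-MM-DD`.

Julian Day Number of the source date = 2397896.
Converting JDN 2397896 to the Julian calendar gives 30 January 1853 CE.

1853-01-30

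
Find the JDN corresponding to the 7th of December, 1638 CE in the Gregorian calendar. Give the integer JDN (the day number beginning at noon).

JDN 2299161 is 15 October 1582 CE (Gregorian); the target day is +20507 days from there, so JDN = 2319668.

2319668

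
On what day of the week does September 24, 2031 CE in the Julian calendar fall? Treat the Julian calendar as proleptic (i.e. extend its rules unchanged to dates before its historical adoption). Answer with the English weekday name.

Equivalently 7 October 2031 Gregorian, JDN 2463147.
2463147 ≡ 1 (mod 7); counting from Monday = 0 gives Tuesday.

Tuesday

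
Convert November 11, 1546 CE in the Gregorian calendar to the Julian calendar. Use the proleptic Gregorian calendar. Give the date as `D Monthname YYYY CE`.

The Julian–Gregorian offset here is 10 days (Julian trailing).
11 November 1546 Gregorian − 10 days → 1 November 1546 Julian.

1 November 1546 CE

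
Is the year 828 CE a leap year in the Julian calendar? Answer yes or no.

828 mod 4 = 0, so it is a leap year in the Julian calendar.

yes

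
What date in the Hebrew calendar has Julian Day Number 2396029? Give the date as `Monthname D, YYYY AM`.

Tevet 26, 5608 AM

The Gregorian equivalent of JDN 2396029 is 2 January 1848.
In the Hebrew calendar that day is Tevet 26, 5608 AM.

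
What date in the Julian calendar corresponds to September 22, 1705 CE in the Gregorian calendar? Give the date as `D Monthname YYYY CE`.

At this point the Julian calendar is 11 days behind the Gregorian.
22 September 1705 Gregorian − 11 days → 11 September 1705 Julian.

11 September 1705 CE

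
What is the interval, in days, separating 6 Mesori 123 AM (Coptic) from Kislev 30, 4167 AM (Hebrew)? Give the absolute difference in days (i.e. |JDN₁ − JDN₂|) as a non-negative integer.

245

First date → JDN 1869925; second date → JDN 1869680.
The interval is |1869925 − 1869680| = 245 days.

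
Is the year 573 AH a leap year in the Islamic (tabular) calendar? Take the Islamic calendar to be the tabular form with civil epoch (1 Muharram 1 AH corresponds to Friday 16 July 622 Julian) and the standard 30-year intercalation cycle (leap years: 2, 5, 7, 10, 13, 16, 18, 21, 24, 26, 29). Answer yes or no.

Year 573 AH is year 3 of its 30-year cycle; leap positions are 2, 5, 7, 10, 13, 16, 18, 21, 24, 26, 29, so it is a common year (354 days).

no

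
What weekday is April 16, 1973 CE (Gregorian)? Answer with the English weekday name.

Monday

Since JDN mod 7 = 0 (0 = Monday), the day is Monday.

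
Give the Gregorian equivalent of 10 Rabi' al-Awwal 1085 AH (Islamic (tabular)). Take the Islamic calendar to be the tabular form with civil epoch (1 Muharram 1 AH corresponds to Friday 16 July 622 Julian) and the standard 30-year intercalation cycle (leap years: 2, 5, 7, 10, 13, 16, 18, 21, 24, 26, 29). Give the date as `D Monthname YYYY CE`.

Julian Day Number of the source date = 2332641.
Converting JDN 2332641 to the Gregorian calendar gives 14 June 1674 CE.

14 June 1674 CE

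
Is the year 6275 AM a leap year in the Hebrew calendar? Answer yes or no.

Hebrew year 6275 is year 5 of its 19-year Metonic cycle; leap years are at positions 3, 6, 8, 11, 14, 17, 19, so it is a common year (12 months).

no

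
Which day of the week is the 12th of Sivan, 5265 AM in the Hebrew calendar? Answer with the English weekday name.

In the proleptic Gregorian calendar this is 25 May 1505 (JDN 2270894).
JDN 2270894 mod 7 = 3, and JDN 0 was a Monday, so this is a Thursday.

Thursday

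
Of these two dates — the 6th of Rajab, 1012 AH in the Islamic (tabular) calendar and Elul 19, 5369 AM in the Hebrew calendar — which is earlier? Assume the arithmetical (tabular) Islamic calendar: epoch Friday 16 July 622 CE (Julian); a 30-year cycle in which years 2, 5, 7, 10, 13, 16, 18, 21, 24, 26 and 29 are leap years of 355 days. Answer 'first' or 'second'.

First date → JDN 2306887; second date → JDN 2308996.
JDN 2306887 < JDN 2308996, so the first date is earlier.

first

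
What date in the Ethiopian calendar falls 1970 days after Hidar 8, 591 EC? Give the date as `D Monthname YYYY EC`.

The starting date is JDN 1939785; 1939785 + 1970 = 1941755.
JDN 1941755 corresponds to 1 Miyazya 596 EC.

1 Miyazya 596 EC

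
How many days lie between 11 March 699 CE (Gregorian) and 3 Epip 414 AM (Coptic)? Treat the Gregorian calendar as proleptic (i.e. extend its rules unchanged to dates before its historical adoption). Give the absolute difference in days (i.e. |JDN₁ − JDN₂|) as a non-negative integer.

First date → JDN 1976434; second date → JDN 1976180.
The interval is |1976434 − 1976180| = 254 days.

254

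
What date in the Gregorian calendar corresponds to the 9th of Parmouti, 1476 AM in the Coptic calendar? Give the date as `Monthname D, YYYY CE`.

Both dates share Julian Day Number 2363992; in the Gregorian calendar that is 15 April 1760 CE.

April 15, 1760 CE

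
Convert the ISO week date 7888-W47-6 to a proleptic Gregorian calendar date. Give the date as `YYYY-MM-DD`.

ISO week 1 of 7888 is the week containing the first Thursday of 7888.
Week 47, day 6 (Saturday) lands on 7888-11-24.

7888-11-24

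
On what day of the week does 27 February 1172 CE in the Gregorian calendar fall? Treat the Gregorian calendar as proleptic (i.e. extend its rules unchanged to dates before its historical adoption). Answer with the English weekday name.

Sunday

2149181 ≡ 6 (mod 7); counting from Monday = 0 gives Sunday.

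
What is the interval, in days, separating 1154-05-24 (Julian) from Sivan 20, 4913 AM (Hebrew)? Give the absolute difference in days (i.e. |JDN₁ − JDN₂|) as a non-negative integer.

First date → JDN 2142700; second date → JDN 2142356.
The interval is |2142700 − 2142356| = 344 days.

344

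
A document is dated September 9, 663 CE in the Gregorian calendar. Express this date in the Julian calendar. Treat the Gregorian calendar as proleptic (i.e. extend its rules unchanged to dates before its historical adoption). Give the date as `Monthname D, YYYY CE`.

September 6, 663 CE

The Julian–Gregorian offset here is 3 days (Julian trailing).
9 September 663 Gregorian − 3 days → 6 September 663 Julian.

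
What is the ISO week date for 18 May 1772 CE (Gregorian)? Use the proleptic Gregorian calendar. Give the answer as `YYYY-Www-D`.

The weekday is Monday (ISO weekday 1).
That Monday belongs to ISO week 21 of ISO year 1772.

1772-W21-1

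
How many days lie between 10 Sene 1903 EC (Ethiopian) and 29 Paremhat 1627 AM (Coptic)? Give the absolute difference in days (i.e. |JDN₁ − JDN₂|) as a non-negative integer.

JDN of the first date = 2419205.
JDN of the second date = 2419134.
|2419134 − 2419205| = 71.

71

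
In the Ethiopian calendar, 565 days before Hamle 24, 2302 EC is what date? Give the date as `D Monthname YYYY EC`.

Counting 565 days back from JDN 2564984 reaches JDN 2564419, which is 4 Tir 2301 EC.

4 Tir 2301 EC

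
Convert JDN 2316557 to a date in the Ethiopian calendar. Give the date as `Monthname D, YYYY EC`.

JDN 2316557 is 1 June 1630 in the Gregorian calendar.
In the Ethiopian calendar that day is Ginbot 27, 1622 EC.

Ginbot 27, 1622 EC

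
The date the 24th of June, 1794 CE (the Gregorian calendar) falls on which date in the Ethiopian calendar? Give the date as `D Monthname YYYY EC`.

19 Sene 1786 EC

Julian Day Number of the source date = 2376480.
Converting JDN 2376480 to the Ethiopian calendar gives 19 Sene 1786 EC.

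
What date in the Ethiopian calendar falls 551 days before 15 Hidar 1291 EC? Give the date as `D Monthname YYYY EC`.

14 Ginbot 1289 EC

JDN of 15 Hidar 1291 EC = 2195467.
2195467 − 551 = 2194916.
JDN 2194916 in the Ethiopian calendar is 14 Ginbot 1289 EC.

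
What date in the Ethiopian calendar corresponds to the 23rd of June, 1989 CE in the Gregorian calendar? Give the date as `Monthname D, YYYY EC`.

Both dates share Julian Day Number 2447701; in the Ethiopian calendar that is 16 Sene 1981 EC.

Sene 16, 1981 EC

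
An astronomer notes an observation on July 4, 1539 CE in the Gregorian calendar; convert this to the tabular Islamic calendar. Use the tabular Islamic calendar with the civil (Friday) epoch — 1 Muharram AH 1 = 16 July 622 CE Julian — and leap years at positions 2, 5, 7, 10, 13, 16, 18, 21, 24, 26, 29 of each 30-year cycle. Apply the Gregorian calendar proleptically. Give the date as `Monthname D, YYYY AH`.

Julian Day Number of the source date = 2283352.
Converting JDN 2283352 to the tabular Islamic calendar gives 7 Safar 946 AH.

Safar 7, 946 AH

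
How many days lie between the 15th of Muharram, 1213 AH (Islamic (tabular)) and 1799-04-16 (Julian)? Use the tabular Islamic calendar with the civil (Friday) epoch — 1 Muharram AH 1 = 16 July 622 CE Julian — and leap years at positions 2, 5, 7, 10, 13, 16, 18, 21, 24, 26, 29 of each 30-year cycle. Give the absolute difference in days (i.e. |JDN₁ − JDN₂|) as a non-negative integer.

302

First date → JDN 2377946; second date → JDN 2378248.
The interval is |2377946 − 2378248| = 302 days.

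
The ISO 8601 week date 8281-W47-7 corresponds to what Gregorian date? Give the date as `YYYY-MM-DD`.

ISO week 1 of 8281 is the week containing the first Thursday of 8281.
Week 47, day 7 (Sunday) lands on 8281-11-27.

8281-11-27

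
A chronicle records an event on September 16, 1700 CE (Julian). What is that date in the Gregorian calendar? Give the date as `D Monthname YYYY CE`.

At this point the Julian calendar is 11 days behind the Gregorian.
16 September 1700 Julian + 11 days → 27 September 1700 Gregorian.

27 September 1700 CE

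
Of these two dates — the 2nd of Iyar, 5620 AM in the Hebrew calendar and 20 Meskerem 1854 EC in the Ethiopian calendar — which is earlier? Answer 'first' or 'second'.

First date → JDN 2400525; second date → JDN 2401048.
JDN 2400525 < JDN 2401048, so the first date is earlier.

first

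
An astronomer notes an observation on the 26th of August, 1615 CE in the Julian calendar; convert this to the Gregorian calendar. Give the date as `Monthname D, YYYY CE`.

The Julian–Gregorian offset here is 10 days (Julian trailing).
26 August 1615 Julian + 10 days → 5 September 1615 Gregorian.

September 5, 1615 CE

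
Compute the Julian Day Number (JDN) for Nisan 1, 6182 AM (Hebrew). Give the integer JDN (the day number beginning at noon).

2605760

Equivalently 24 March 2422 (Gregorian).
JDN 2400001 is 17 November 1858 CE (Gregorian), MJD 0; the target day is +205759 days from there, so JDN = 2605760.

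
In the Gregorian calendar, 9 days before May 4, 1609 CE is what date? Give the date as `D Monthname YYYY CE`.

25 April 1609 CE

JDN of May 4, 1609 CE = 2308859.
2308859 − 9 = 2308850.
JDN 2308850 in the Gregorian calendar is 25 April 1609 CE.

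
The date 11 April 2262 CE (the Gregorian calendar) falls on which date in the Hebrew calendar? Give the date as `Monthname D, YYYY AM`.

Julian Day Number of the source date = 2547339.
Converting JDN 2547339 to the Hebrew calendar gives 21 Nisan 6022 AM.

Nisan 21, 6022 AM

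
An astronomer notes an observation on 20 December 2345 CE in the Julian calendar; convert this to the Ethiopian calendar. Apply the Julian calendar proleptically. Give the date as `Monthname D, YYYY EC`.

Both dates share Julian Day Number 2577923; in the Ethiopian calendar that is 24 Tahsas 2338 EC.

Tahsas 24, 2338 EC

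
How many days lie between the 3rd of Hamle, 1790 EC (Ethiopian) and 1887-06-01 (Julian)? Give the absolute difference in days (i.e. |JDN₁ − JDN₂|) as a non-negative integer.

First date → JDN 2377955; second date → JDN 2410436.
The interval is |2377955 − 2410436| = 32481 days.

32481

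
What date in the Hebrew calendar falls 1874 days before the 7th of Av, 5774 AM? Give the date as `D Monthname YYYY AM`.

The starting date is JDN 2456873; 2456873 − 1874 = 2454999.
JDN 2454999 corresponds to 24 Sivan 5769 AM.

24 Sivan 5769 AM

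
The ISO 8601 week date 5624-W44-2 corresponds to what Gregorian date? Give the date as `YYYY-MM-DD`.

ISO week 1 of 5624 is the week containing the first Thursday of 5624.
Week 44, day 2 (Tuesday) lands on 5624-10-29.

5624-10-29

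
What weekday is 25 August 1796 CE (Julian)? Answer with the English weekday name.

Monday

This is JDN 2377284 (5 September 1796 Gregorian).
2377284 ≡ 0 (mod 7); counting from Monday = 0 gives Monday.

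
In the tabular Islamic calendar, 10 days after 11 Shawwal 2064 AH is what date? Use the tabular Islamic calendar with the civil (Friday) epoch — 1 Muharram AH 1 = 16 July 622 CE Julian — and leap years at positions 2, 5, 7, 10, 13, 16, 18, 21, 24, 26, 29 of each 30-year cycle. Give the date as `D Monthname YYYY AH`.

21 Shawwal 2064 AH

The starting date is JDN 2679774; 2679774 + 10 = 2679784.
JDN 2679784 corresponds to 21 Shawwal 2064 AH.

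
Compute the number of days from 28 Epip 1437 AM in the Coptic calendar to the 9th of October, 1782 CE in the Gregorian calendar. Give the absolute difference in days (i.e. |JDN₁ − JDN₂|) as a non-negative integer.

JDN of the first date = 2349856.
JDN of the second date = 2372204.
|2372204 − 2349856| = 22348.

22348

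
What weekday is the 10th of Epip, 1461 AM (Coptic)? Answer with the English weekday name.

Thursday

This is JDN 2358604 (15 July 1745 Gregorian).
2358604 ≡ 3 (mod 7); counting from Monday = 0 gives Thursday.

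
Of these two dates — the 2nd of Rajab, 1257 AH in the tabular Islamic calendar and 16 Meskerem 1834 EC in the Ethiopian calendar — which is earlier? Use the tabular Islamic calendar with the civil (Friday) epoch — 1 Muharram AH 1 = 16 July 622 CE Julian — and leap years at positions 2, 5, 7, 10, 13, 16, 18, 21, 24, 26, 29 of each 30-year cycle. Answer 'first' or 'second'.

The two dates have Julian Day Numbers 2393703 and 2393739 respectively.
Since 2393703 < 2393739, the first date comes first.

first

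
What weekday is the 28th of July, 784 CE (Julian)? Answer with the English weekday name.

This is JDN 2007623 (1 August 784 Gregorian).
Since JDN mod 7 = 2 (0 = Monday), the day is Wednesday.

Wednesday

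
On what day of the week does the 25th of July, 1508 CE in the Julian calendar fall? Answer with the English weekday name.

Tuesday

This is JDN 2272061 (4 August 1508 Gregorian).
Since JDN mod 7 = 1 (0 = Monday), the day is Tuesday.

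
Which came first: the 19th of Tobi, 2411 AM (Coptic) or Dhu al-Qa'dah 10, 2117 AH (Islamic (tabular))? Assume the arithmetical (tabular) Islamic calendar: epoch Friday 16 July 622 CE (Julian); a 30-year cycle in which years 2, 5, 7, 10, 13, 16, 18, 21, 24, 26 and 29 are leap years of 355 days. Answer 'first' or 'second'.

second

The two dates have Julian Day Numbers 2705420 and 2698584 respectively.
Since 2698584 < 2705420, the second date comes first.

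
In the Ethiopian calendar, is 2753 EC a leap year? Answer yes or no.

no

2753 mod 4 = 1; in the Ethiopian calendar a year is leap when year mod 4 = 3, so it is a common year.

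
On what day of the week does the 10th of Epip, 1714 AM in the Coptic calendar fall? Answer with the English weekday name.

In the Gregorian calendar this is 17 July 1998 (JDN 2451012).
JDN 2451012 mod 7 = 4, and JDN 0 was a Monday, so this is a Friday.

Friday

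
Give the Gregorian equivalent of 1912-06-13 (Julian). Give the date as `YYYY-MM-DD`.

1912-06-26

The Julian–Gregorian offset here is 13 days (Julian trailing).
13 June 1912 Julian + 13 days → 26 June 1912 Gregorian.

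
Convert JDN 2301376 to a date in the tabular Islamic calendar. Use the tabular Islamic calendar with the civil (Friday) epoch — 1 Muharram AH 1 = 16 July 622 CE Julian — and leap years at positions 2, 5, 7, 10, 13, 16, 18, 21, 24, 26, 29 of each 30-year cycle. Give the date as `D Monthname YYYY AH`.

JDN 2301376 is 7 November 1588 in the Gregorian calendar.
In the tabular Islamic calendar that day is 17 Dhu al-Hijjah 996 AH.

17 Dhu al-Hijjah 996 AH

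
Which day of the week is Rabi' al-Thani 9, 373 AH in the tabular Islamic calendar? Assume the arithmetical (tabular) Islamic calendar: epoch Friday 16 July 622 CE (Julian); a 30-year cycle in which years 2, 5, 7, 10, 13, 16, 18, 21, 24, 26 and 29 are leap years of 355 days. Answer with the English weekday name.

Thursday

In the proleptic Gregorian calendar this is 25 September 983 (JDN 2080361).
2080361 ≡ 3 (mod 7); counting from Monday = 0 gives Thursday.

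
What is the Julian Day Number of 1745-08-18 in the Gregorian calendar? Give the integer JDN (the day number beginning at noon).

JDN 2400001 is 17 November 1858 CE (Gregorian), MJD 0; the target day is −41363 days from there, so JDN = 2358638.

2358638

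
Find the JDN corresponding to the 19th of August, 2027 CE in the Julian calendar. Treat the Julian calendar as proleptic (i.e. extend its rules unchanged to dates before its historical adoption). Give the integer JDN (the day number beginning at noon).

In the Gregorian calendar the same day is 1 September 2027.
JDN 2400001 is 17 November 1858 CE (Gregorian), MJD 0; the target day is +61649 days from there, so JDN = 2461650.

2461650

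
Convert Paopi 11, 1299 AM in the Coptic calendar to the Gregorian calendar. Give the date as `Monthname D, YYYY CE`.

Julian Day Number of the source date = 2299164.
Converting JDN 2299164 to the Gregorian calendar gives 18 October 1582 CE.

October 18, 1582 CE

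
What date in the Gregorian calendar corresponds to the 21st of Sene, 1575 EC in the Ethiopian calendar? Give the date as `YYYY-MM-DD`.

Both dates share Julian Day Number 2299414; in the Gregorian calendar that is 25 June 1583 CE.

1583-06-25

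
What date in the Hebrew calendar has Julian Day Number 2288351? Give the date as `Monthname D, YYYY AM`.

Adar 15, 5313 AM

JDN 2288351 is 11 March 1553 in the proleptic Gregorian calendar.
In the Hebrew calendar that day is Adar 15, 5313 AM.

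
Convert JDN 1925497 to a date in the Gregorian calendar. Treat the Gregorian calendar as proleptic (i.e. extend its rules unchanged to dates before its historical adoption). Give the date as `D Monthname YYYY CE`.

Counting from JDN 2299161 = 15 Oct 1582 gives an offset of -373664 days.

24 September 559 CE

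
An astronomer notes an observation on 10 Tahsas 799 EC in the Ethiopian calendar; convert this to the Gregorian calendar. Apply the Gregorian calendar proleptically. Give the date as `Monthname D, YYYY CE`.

December 10, 806 CE

Julian Day Number of the source date = 2015789.
Converting JDN 2015789 to the Gregorian calendar gives 10 December 806 CE.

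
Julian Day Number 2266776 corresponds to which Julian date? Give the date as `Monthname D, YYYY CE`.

February 4, 1494 CE

The proleptic Gregorian equivalent of JDN 2266776 is 13 February 1494.
In the Julian calendar that day is February 4, 1494 CE.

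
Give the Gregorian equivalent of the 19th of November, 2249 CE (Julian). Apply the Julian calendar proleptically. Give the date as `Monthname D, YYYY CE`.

For dates in this range the Gregorian date is 15 days ahead of the Julian.
19 November 2249 Julian + 15 days → 4 December 2249 Gregorian.

December 4, 2249 CE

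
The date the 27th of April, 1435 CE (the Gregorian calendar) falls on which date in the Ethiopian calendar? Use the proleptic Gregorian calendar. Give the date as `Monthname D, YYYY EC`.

Both dates share Julian Day Number 2245299; in the Ethiopian calendar that is 23 Miyazya 1427 EC.

Miyazya 23, 1427 EC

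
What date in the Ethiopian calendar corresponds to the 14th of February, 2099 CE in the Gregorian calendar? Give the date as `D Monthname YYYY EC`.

7 Yekatit 2091 EC

Julian Day Number of the source date = 2487749.
Converting JDN 2487749 to the Ethiopian calendar gives 7 Yekatit 2091 EC.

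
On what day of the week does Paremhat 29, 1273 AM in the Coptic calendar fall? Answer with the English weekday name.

This is JDN 2289836 (4 April 1557 Gregorian).
Since JDN mod 7 = 3 (0 = Monday), the day is Thursday.

Thursday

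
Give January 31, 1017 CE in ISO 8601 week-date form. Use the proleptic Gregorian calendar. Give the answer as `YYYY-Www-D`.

The weekday is Friday (ISO weekday 5).
That Friday belongs to ISO week 5 of ISO year 1017.

1017-W05-5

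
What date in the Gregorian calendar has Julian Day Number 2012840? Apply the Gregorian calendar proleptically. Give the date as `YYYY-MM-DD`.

0798-11-13

JDN 2451545 is 1 Jan 2000; 2012840 is −438705 days from there.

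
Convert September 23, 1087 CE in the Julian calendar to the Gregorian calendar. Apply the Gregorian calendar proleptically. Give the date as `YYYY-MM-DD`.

The Julian–Gregorian offset here is 6 days (Julian trailing).
23 September 1087 Julian + 6 days → 29 September 1087 Gregorian.

1087-09-29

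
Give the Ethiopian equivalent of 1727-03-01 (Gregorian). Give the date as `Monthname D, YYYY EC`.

Julian Day Number of the source date = 2351893.
Converting JDN 2351893 to the Ethiopian calendar gives 24 Yekatit 1719 EC.

Yekatit 24, 1719 EC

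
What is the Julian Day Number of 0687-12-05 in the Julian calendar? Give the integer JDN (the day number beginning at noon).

1972323

In the proleptic Gregorian calendar the same day is 8 December 687.
JDN 2451545 is 1 January 2000 CE (Gregorian); the target day is −479222 days from there, so JDN = 1972323.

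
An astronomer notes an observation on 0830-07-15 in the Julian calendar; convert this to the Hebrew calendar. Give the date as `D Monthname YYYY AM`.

20 Tammuz 4590 AM

The source date corresponds to 19 July 830 in the proleptic Gregorian calendar (JDN 2024411).
That day falls on 20 Tammuz 4590 AM in the Hebrew calendar.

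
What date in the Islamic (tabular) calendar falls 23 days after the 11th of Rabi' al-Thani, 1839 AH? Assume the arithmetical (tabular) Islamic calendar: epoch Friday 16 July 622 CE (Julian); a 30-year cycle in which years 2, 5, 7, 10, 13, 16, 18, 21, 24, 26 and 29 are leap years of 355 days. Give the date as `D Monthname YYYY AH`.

5 Jumada al-Awwal 1839 AH

The starting date is JDN 2599865; 2599865 + 23 = 2599888.
JDN 2599888 corresponds to 5 Jumada al-Awwal 1839 AH.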